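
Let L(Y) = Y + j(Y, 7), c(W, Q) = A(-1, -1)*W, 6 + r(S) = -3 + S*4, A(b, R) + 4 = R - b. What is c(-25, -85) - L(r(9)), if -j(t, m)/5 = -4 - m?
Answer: 18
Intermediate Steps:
j(t, m) = 20 + 5*m (j(t, m) = -5*(-4 - m) = 20 + 5*m)
A(b, R) = -4 + R - b (A(b, R) = -4 + (R - b) = -4 + R - b)
r(S) = -9 + 4*S (r(S) = -6 + (-3 + S*4) = -6 + (-3 + 4*S) = -9 + 4*S)
c(W, Q) = -4*W (c(W, Q) = (-4 - 1 - 1*(-1))*W = (-4 - 1 + 1)*W = -4*W)
L(Y) = 55 + Y (L(Y) = Y + (20 + 5*7) = Y + (20 + 35) = Y + 55 = 55 + Y)
c(-25, -85) - L(r(9)) = -4*(-25) - (55 + (-9 + 4*9)) = 100 - (55 + (-9 + 36)) = 100 - (55 + 27) = 100 - 1*82 = 100 - 82 = 18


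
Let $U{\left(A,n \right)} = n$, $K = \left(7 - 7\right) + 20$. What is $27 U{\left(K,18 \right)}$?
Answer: $486$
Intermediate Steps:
$K = 20$ ($K = \left(7 - 7\right) + 20 = 0 + 20 = 20$)
$27 U{\left(K,18 \right)} = 27 \cdot 18 = 486$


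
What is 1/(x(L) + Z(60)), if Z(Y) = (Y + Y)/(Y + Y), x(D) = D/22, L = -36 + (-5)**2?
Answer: 2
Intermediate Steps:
L = -11 (L = -36 + 25 = -11)
x(D) = D/22 (x(D) = D*(1/22) = D/22)
Z(Y) = 1 (Z(Y) = (2*Y)/((2*Y)) = (2*Y)*(1/(2*Y)) = 1)
1/(x(L) + Z(60)) = 1/((1/22)*(-11) + 1) = 1/(-1/2 + 1) = 1/(1/2) = 2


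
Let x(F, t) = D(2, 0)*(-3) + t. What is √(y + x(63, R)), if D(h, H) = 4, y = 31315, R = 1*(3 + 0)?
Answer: √31306 ≈ 176.94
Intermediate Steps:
R = 3 (R = 1*3 = 3)
x(F, t) = -12 + t (x(F, t) = 4*(-3) + t = -12 + t)
√(y + x(63, R)) = √(31315 + (-12 + 3)) = √(31315 - 9) = √31306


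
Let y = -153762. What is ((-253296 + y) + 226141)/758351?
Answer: -16447/68941 ≈ -0.23857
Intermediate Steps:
((-253296 + y) + 226141)/758351 = ((-253296 - 153762) + 226141)/758351 = (-407058 + 226141)*(1/758351) = -180917*1/758351 = -16447/68941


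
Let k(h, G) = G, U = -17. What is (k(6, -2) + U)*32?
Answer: -608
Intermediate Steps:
(k(6, -2) + U)*32 = (-2 - 17)*32 = -19*32 = -608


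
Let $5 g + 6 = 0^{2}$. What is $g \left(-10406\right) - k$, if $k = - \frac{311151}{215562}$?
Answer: $\frac{4486794929}{359270} \approx 12489.0$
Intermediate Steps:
$k = - \frac{103717}{71854}$ ($k = \left(-311151\right) \frac{1}{215562} = - \frac{103717}{71854} \approx -1.4434$)
$g = - \frac{6}{5}$ ($g = - \frac{6}{5} + \frac{0^{2}}{5} = - \frac{6}{5} + \frac{1}{5} \cdot 0 = - \frac{6}{5} + 0 = - \frac{6}{5} \approx -1.2$)
$g \left(-10406\right) - k = \left(- \frac{6}{5}\right) \left(-10406\right) - - \frac{103717}{71854} = \frac{62436}{5} + \frac{103717}{71854} = \frac{4486794929}{359270}$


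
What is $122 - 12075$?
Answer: $-11953$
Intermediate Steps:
$122 - 12075 = -11953$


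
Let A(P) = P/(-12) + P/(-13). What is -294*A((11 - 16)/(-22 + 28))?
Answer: -6125/156 ≈ -39.263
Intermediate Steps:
A(P) = -25*P/156 (A(P) = P*(-1/12) + P*(-1/13) = -P/12 - P/13 = -25*P/156)
-294*A((11 - 16)/(-22 + 28)) = -(-1225)*(11 - 16)/(-22 + 28)/26 = -(-1225)*(-5/6)/26 = -(-1225)*(-5*1/6)/26 = -(-1225)*(-5)/(26*6) = -294*125/936 = -6125/156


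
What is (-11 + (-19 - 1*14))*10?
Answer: -440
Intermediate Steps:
(-11 + (-19 - 1*14))*10 = (-11 + (-19 - 14))*10 = (-11 - 33)*10 = -44*10 = -440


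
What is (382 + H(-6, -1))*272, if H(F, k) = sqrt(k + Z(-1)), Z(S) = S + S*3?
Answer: 103904 + 272*I*sqrt(5) ≈ 1.039e+5 + 608.21*I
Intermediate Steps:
Z(S) = 4*S (Z(S) = S + 3*S = 4*S)
H(F, k) = sqrt(-4 + k) (H(F, k) = sqrt(k + 4*(-1)) = sqrt(k - 4) = sqrt(-4 + k))
(382 + H(-6, -1))*272 = (382 + sqrt(-4 - 1))*272 = (382 + sqrt(-5))*272 = (382 + I*sqrt(5))*272 = 103904 + 272*I*sqrt(5)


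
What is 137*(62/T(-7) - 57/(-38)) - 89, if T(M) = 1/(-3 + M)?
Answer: -169647/2 ≈ -84824.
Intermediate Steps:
137*(62/T(-7) - 57/(-38)) - 89 = 137*(62/(1/(-3 - 7)) - 57/(-38)) - 89 = 137*(62/(1/(-10)) - 57*(-1/38)) - 89 = 137*(62/(-⅒) + 3/2) - 89 = 137*(62*(-10) + 3/2) - 89 = 137*(-620 + 3/2) - 89 = 137*(-1237/2) - 89 = -169469/2 - 89 = -169647/2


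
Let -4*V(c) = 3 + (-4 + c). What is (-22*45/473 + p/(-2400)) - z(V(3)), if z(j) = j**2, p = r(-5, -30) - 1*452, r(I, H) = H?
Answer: -110537/51600 ≈ -2.1422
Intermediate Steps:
V(c) = 1/4 - c/4 (V(c) = -(3 + (-4 + c))/4 = -(-1 + c)/4 = 1/4 - c/4)
p = -482 (p = -30 - 1*452 = -30 - 452 = -482)
(-22*45/473 + p/(-2400)) - z(V(3)) = (-22*45/473 - 482/(-2400)) - (1/4 - 1/4*3)**2 = (-990*1/473 - 482*(-1/2400)) - (1/4 - 3/4)**2 = (-90/43 + 241/1200) - (-1/2)**2 = -97637/51600 - 1*1/4 = -97637/51600 - 1/4 = -110537/51600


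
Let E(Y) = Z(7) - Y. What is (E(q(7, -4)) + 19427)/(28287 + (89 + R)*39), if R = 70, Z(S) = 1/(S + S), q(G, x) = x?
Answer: 272035/482832 ≈ 0.56342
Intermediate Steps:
Z(S) = 1/(2*S)
E(Y) = 1/14 - Y (E(Y) = (½)/7 - Y = (½)*(⅐) - Y = 1/14 - Y)
(E(q(7, -4)) + 19427)/(28287 + (89 + R)*39) = ((1/14 - 1*(-4)) + 19427)/(28287 + (89 + 70)*39) = ((1/14 + 4) + 19427)/(28287 + 159*39) = (57/14 + 19427)/(28287 + 6201) = (272035/14)/34488 = (272035/14)*(1/34488) = 272035/482832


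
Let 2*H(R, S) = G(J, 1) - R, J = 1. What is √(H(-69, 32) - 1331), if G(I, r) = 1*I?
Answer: 36*I ≈ 36.0*I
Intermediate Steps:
G(I, r) = I
H(R, S) = ½ - R/2 (H(R, S) = (1 - R)/2 = ½ - R/2)
√(H(-69, 32) - 1331) = √((½ - ½*(-69)) - 1331) = √((½ + 69/2) - 1331) = √(35 - 1331) = √(-1296) = 36*I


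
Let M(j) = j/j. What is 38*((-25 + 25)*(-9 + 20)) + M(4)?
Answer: 1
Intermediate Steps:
M(j) = 1
38*((-25 + 25)*(-9 + 20)) + M(4) = 38*((-25 + 25)*(-9 + 20)) + 1 = 38*(0*11) + 1 = 38*0 + 1 = 0 + 1 = 1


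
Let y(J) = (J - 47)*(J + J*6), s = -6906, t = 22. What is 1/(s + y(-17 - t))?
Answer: 1/16572 ≈ 6.0343e-5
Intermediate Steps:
y(J) = 7*J*(-47 + J) (y(J) = (-47 + J)*(J + 6*J) = (-47 + J)*(7*J) = 7*J*(-47 + J))
1/(s + y(-17 - t)) = 1/(-6906 + 7*(-17 - 1*22)*(-47 + (-17 - 1*22))) = 1/(-6906 + 7*(-17 - 22)*(-47 + (-17 - 22))) = 1/(-6906 + 7*(-39)*(-47 - 39)) = 1/(-6906 + 7*(-39)*(-86)) = 1/(-6906 + 23478) = 1/16572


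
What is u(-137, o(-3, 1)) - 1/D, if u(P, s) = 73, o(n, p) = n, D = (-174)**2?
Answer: 2210147/30276 ≈ 73.000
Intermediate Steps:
D = 30276
u(-137, o(-3, 1)) - 1/D = 73 - 1/30276 = 2210147/30276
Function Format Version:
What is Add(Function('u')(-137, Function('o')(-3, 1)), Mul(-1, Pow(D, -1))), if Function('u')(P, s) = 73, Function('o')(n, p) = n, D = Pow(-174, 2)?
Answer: Rational(2210147, 30276) ≈ 73.000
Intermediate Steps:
D = 30276
Add(Function('u')(-137, Function('o')(-3, 1)), Mul(-1, Pow(D, -1))) = Add(73, Mul(-1, Pow(30276, -1))) = Add(73, Mul(-1, Rational(1, 30276))) = Add(73, Rational(-1, 30276)) = Rational(2210147, 30276)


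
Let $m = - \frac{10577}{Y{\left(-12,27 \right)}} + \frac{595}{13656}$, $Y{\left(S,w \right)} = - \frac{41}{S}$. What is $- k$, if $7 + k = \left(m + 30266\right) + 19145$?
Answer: $- \frac{25927852235}{559896} \approx -46308.0$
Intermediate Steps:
$Y{\left(S,w \right)} = - \frac{41}{S}$
$m = - \frac{1733249749}{559896}$ ($m = - \frac{10577}{\left(-41\right) \frac{1}{-12}} + \frac{595}{13656} = - \frac{10577}{\left(-41\right) \left(- \frac{1}{12}\right)} + 595 \cdot \frac{1}{13656} = - \frac{10577}{\frac{41}{12}} + \frac{595}{13656} = \left(-10577\right) \frac{12}{41} + \frac{595}{13656} = - \frac{126924}{41} + \frac{595}{13656} = - \frac{1733249749}{559896} \approx -3095.7$)
$k = \frac{25927852235}{559896}$ ($k = -7 + \left(\left(- \frac{1733249749}{559896} + 30266\right) + 19145\right) = -7 + \left(\frac{15212562587}{559896} + 19145\right) = -7 + \frac{25931771507}{559896} = \frac{25927852235}{559896} \approx 46308.0$)
$- k = \left(-1\right) \frac{25927852235}{559896} = - \frac{25927852235}{559896}$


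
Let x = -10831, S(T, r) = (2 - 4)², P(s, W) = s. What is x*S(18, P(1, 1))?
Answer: -43324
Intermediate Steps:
S(T, r) = 4 (S(T, r) = (-2)² = 4)
x*S(18, P(1, 1)) = -10831*4 = -43324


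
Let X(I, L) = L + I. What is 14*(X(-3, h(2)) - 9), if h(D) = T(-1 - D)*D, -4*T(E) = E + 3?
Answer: -168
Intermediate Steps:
T(E) = -¾ - E/4 (T(E) = -(E + 3)/4 = -(3 + E)/4 = -¾ - E/4)
h(D) = D*(-½ + D/4) (h(D) = (-¾ - (-1 - D)/4)*D = (-¾ + (¼ + D/4))*D = (-½ + D/4)*D = D*(-½ + D/4))
X(I, L) = I + L
14*(X(-3, h(2)) - 9) = 14*((-3 + (¼)*2*(-2 + 2)) - 9) = 14*((-3 + (¼)*2*0) - 9) = 14*((-3 + 0) - 9) = 14*(-3 - 9) = 14*(-12) = -168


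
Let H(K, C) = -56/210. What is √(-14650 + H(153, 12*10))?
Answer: I*√3296310/15 ≈ 121.04*I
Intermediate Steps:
H(K, C) = -4/15 (H(K, C) = -56*1/210 = -4/15)
√(-14650 + H(153, 12*10)) = √(-14650 - 4/15) = √(-219754/15) = I*√3296310/15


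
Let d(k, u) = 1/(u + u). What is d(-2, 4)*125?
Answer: 125/8 ≈ 15.625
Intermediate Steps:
d(k, u) = 1/(2*u)
d(-2, 4)*125 = ((½)/4)*125 = ((½)*(¼))*125 = (⅛)*125 = 125/8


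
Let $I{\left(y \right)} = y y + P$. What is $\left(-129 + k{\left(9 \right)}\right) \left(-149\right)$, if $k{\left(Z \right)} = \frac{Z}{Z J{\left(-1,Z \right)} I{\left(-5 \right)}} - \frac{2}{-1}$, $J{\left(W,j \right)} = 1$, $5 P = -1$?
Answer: $\frac{2345707}{124} \approx 18917.0$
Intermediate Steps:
$P = - \frac{1}{5}$ ($P = \frac{1}{5} \left(-1\right) = - \frac{1}{5} \approx -0.2$)
$I{\left(y \right)} = - \frac{1}{5} + y^{2}$ ($I{\left(y \right)} = y y - \frac{1}{5} = y^{2} - \frac{1}{5} = - \frac{1}{5} + y^{2}$)
$k{\left(Z \right)} = \frac{253}{124}$ ($k{\left(Z \right)} = \frac{Z}{Z 1 \left(- \frac{1}{5} + \left(-5\right)^{2}\right)} - \frac{2}{-1} = \frac{Z}{Z \left(- \frac{1}{5} + 25\right)} - -2 = \frac{Z}{Z \frac{124}{5}} + 2 = \frac{Z}{\frac{124}{5} Z} + 2 = Z \frac{5}{124 Z} + 2 = \frac{5}{124} + 2 = \frac{253}{124}$)
$\left(-129 + k{\left(9 \right)}\right) \left(-149\right) = \left(-129 + \frac{253}{124}\right) \left(-149\right) = \left(- \frac{15743}{124}\right) \left(-149\right) = \frac{2345707}{124}$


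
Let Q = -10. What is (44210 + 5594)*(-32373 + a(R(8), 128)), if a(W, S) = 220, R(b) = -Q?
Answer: -1601348012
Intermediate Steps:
R(b) = 10 (R(b) = -1*(-10) = 10)
(44210 + 5594)*(-32373 + a(R(8), 128)) = (44210 + 5594)*(-32373 + 220) = 49804*(-32153) = -1601348012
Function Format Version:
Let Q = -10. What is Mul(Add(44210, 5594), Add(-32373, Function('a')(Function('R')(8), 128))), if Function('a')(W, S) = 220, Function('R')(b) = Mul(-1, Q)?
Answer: -1601348012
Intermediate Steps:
Function('R')(b) = 10 (Function('R')(b) = Mul(-1, -10) = 10)
Mul(Add(44210, 5594), Add(-32373, Function('a')(Function('R')(8), 128))) = Mul(Add(44210, 5594), Add(-32373, 220)) = Mul(49804, -32153) = -1601348012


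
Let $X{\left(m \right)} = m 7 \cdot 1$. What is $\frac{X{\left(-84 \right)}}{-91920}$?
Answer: $\frac{49}{7660} \approx 0.0063969$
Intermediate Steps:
$X{\left(m \right)} = 7 m$ ($X{\left(m \right)} = 7 m 1 = 7 m$)
$\frac{X{\left(-84 \right)}}{-91920} = \frac{7 \left(-84\right)}{-91920} = \left(-588\right) \left(- \frac{1}{91920}\right) = \frac{49}{7660}$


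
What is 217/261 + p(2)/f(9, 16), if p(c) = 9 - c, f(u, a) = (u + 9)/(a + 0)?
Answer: 1841/261 ≈ 7.0536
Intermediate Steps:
f(u, a) = (9 + u)/a
217/261 + p(2)/f(9, 16) = 217/261 + (9 - 1*2)/(((9 + 9)/16)) = 217*(1/261) + (9 - 2)/(((1/16)*18)) = 217/261 + 7/(9/8) = 217/261 + 7*(8/9) = 217/261 + 56/9 = 1841/261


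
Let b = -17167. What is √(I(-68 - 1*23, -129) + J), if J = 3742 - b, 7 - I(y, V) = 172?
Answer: 2*√5186 ≈ 144.03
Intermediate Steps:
I(y, V) = -165 (I(y, V) = 7 - 1*172 = 7 - 172 = -165)
J = 20909 (J = 3742 - 1*(-17167) = 3742 + 17167 = 20909)
√(I(-68 - 1*23, -129) + J) = √(-165 + 20909) = √20744 = 2*√5186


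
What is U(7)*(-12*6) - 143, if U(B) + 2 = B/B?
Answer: -71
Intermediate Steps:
U(B) = -1 (U(B) = -2 + B/B = -2 + 1 = -1)
U(7)*(-12*6) - 143 = -(-12)*6 - 143 = -1*(-72) - 143 = 72 - 143 = -71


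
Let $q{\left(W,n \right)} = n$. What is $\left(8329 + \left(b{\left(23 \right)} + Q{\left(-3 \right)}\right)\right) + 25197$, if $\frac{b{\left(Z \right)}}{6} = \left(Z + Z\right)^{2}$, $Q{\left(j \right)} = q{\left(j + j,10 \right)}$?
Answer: $46232$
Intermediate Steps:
$Q{\left(j \right)} = 10$
$b{\left(Z \right)} = 24 Z^{2}$ ($b{\left(Z \right)} = 6 \left(Z + Z\right)^{2} = 6 \left(2 Z\right)^{2} = 6 \cdot 4 Z^{2} = 24 Z^{2}$)
$\left(8329 + \left(b{\left(23 \right)} + Q{\left(-3 \right)}\right)\right) + 25197 = \left(8329 + \left(24 \cdot 23^{2} + 10\right)\right) + 25197 = \left(8329 + \left(24 \cdot 529 + 10\right)\right) + 25197 = \left(8329 + \left(12696 + 10\right)\right) + 25197 = \left(8329 + 12706\right) + 25197 = 21035 + 25197 = 46232$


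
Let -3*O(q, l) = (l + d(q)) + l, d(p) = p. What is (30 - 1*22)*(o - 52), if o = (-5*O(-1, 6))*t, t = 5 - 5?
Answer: -416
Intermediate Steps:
t = 0
O(q, l) = -2*l/3 - q/3 (O(q, l) = -((l + q) + l)/3 = -(q + 2*l)/3 = -2*l/3 - q/3)
o = 0 (o = -5*(-2/3*6 - 1/3*(-1))*0 = -5*(-4 + 1/3)*0 = -5*(-11/3)*0 = (55/3)*0 = 0)
(30 - 1*22)*(o - 52) = (30 - 1*22)*(0 - 52) = (30 - 22)*(-52) = 8*(-52) = -416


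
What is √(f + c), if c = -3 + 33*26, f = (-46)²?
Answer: √2971 ≈ 54.507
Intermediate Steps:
f = 2116
c = 855 (c = -3 + 858 = 855)
√(f + c) = √(2116 + 855) = √2971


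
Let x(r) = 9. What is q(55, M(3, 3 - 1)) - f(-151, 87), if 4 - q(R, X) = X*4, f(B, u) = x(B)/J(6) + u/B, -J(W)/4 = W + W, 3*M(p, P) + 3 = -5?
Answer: 111839/7248 ≈ 15.430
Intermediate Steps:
M(p, P) = -8/3 (M(p, P) = -1 + (1/3)*(-5) = -1 - 5/3 = -8/3)
J(W) = -8*W (J(W) = -4*(W + W) = -8*W)
f(B, u) = -3/16 + u/B (f(B, u) = 9/((-8*6)) + u/B = 9/(-48) + u/B = 9*(-1/48) + u/B = -3/16 + u/B)
q(R, X) = 4 - 4*X (q(R, X) = 4 - X*4 = 4 - 4*X)
q(55, M(3, 3 - 1)) - f(-151, 87) = (4 - 4*(-8/3)) - (-3/16 + 87/(-151)) = (4 + 32/3) - (-3/16 + 87*(-1/151)) = 44/3 - (-3/16 - 87/151) = 44/3 - 1*(-1845/2416) = 44/3 + 1845/2416 = 111839/7248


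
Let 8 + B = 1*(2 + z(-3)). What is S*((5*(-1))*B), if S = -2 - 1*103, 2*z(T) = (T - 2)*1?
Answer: -8925/2 ≈ -4462.5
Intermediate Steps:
z(T) = -1 + T/2 (z(T) = ((T - 2)*1)/2 = ((-2 + T)*1)/2 = (-2 + T)/2 = -1 + T/2)
B = -17/2 (B = -8 + 1*(2 + (-1 + (½)*(-3))) = -8 + 1*(2 + (-1 - 3/2)) = -8 + 1*(2 - 5/2) = -8 + 1*(-½) = -8 - ½ = -17/2 ≈ -8.5000)
S = -105 (S = -2 - 103 = -105)
S*((5*(-1))*B) = -105*5*(-1)*(-17)/2 = -(-525)*(-17)/2 = -105*85/2 = -8925/2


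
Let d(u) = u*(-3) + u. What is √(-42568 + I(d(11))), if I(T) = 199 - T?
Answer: I*√42347 ≈ 205.78*I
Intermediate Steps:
d(u) = -2*u (d(u) = -3*u + u = -2*u)
√(-42568 + I(d(11))) = √(-42568 + (199 - (-2)*11)) = √(-42568 + (199 - 1*(-22))) = √(-42568 + (199 + 22)) = √(-42568 + 221) = √(-42347) = I*√42347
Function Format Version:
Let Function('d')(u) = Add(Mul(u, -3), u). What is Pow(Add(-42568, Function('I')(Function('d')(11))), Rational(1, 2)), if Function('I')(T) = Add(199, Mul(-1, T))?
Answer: Mul(I, Pow(42347, Rational(1, 2))) ≈ Mul(205.78, I)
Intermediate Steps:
Function('d')(u) = Mul(-2, u) (Function('d')(u) = Add(Mul(-3, u), u) = Mul(-2, u))
Pow(Add(-42568, Function('I')(Function('d')(11))), Rational(1, 2)) = Pow(Add(-42568, Add(199, Mul(-1, Mul(-2, 11)))), Rational(1, 2)) = Pow(Add(-42568, Add(199, Mul(-1, -22))), Rational(1, 2)) = Pow(Add(-42568, Add(199, 22)), Rational(1, 2)) = Pow(Add(-42568, 221), Rational(1, 2)) = Pow(-42347, Rational(1, 2)) = Mul(I, Pow(42347, Rational(1, 2)))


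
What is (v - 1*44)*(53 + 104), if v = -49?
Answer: -14601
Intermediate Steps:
(v - 1*44)*(53 + 104) = (-49 - 1*44)*(53 + 104) = (-49 - 44)*157 = -93*157 = -14601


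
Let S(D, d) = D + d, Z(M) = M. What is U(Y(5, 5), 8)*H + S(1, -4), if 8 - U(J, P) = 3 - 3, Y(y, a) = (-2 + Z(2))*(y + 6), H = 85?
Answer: 677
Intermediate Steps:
Y(y, a) = 0 (Y(y, a) = (-2 + 2)*(y + 6) = 0*(6 + y) = 0)
U(J, P) = 8 (U(J, P) = 8 - (3 - 3) = 8 - 1*0 = 8 + 0 = 8)
U(Y(5, 5), 8)*H + S(1, -4) = 8*85 + (1 - 4) = 680 - 3 = 677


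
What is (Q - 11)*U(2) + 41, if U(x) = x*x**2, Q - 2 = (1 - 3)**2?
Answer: 1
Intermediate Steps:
Q = 6 (Q = 2 + (1 - 3)**2 = 2 + (-2)**2 = 2 + 4 = 6)
U(x) = x**3
(Q - 11)*U(2) + 41 = (6 - 11)*2**3 + 41 = -5*8 + 41 = -40 + 41 = 1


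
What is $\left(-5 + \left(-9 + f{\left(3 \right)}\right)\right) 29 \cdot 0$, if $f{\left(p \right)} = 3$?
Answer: $0$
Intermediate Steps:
$\left(-5 + \left(-9 + f{\left(3 \right)}\right)\right) 29 \cdot 0 = \left(-5 + \left(-9 + 3\right)\right) 29 \cdot 0 = \left(-5 - 6\right) 0 = \left(-11\right) 0 = 0$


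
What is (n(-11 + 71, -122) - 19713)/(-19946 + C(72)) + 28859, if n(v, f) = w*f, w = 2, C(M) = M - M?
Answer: 575641571/19946 ≈ 28860.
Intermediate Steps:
C(M) = 0
n(v, f) = 2*f
(n(-11 + 71, -122) - 19713)/(-19946 + C(72)) + 28859 = (2*(-122) - 19713)/(-19946 + 0) + 28859 = (-244 - 19713)/(-19946) + 28859 = -19957*(-1/19946) + 28859 = 19957/19946 + 28859 = 575641571/19946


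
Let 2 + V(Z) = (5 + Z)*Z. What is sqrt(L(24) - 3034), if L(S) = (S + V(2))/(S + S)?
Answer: I*sqrt(12133)/2 ≈ 55.075*I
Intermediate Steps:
V(Z) = -2 + Z*(5 + Z) (V(Z) = -2 + (5 + Z)*Z = -2 + Z*(5 + Z))
L(S) = (12 + S)/(2*S) (L(S) = (S + (-2 + 2**2 + 5*2))/(S + S) = (S + (-2 + 4 + 10))/((2*S)) = (S + 12)*(1/(2*S)) = (12 + S)*(1/(2*S)) = (12 + S)/(2*S))
sqrt(L(24) - 3034) = sqrt((1/2)*(12 + 24)/24 - 3034) = sqrt((1/2)*(1/24)*36 - 3034) = sqrt(3/4 - 3034) = sqrt(-12133/4) = I*sqrt(12133)/2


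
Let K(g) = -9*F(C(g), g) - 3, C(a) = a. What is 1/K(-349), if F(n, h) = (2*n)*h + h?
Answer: -1/2189280 ≈ -4.5677e-7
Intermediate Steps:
F(n, h) = h + 2*h*n (F(n, h) = 2*h*n + h = h + 2*h*n)
K(g) = -3 - 9*g*(1 + 2*g) (K(g) = -9*g*(1 + 2*g) - 3 = -3 - 9*g*(1 + 2*g))
1/K(-349) = 1/(-3 - 18*(-349)² - 9*(-349)) = 1/(-3 - 18*121801 + 3141) = 1/(-3 - 2192418 + 3141) = 1/(-2189280) = -1/2189280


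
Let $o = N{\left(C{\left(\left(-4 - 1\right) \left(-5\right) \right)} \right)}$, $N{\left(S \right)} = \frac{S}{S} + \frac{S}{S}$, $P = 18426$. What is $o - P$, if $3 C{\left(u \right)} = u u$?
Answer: $-18424$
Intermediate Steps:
$C{\left(u \right)} = \frac{u^{2}}{3}$ ($C{\left(u \right)} = \frac{u u}{3} = \frac{u^{2}}{3}$)
$N{\left(S \right)} = 2$ ($N{\left(S \right)} = 1 + 1 = 2$)
$o = 2$
$o - P = 2 - 18426 = -18424$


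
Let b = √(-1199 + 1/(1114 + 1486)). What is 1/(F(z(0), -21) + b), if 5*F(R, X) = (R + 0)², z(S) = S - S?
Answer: -10*I*√81052374/3117399 ≈ -0.02888*I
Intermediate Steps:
z(S) = 0
F(R, X) = R²/5 (F(R, X) = (R + 0)²/5 = R²/5)
b = I*√81052374/260 (b = √(-1199 + 1/2600) = √(-3117399/2600) = I*√81052374/260 ≈ 34.627*I)
1/(F(z(0), -21) + b) = 1/((⅕)*0² + I*√81052374/260) = 1/((⅕)*0 + I*√81052374/260) = 1/(0 + I*√81052374/260) = 1/(I*√81052374/260) = -10*I*√81052374/3117399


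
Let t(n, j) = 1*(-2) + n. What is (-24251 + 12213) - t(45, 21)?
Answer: -12081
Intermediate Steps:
t(n, j) = -2 + n
(-24251 + 12213) - t(45, 21) = (-24251 + 12213) - (-2 + 45) = -12038 - 1*43 = -12038 - 43 = -12081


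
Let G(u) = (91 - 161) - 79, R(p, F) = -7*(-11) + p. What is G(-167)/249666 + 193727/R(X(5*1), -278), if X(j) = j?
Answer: 12091758241/5118153 ≈ 2362.5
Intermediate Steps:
R(p, F) = 77 + p
G(u) = -149 (G(u) = -70 - 79 = -149)
G(-167)/249666 + 193727/R(X(5*1), -278) = -149/249666 + 193727/(77 + 5*1) = -149*1/249666 + 193727/(77 + 5) = -149/249666 + 193727/82 = 12091758241/5118153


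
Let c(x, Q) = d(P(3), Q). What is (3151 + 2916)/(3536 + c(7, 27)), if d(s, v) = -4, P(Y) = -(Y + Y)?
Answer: 6067/3532 ≈ 1.7177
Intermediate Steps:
P(Y) = -2*Y
c(x, Q) = -4
(3151 + 2916)/(3536 + c(7, 27)) = (3151 + 2916)/(3536 - 4) = 6067/3532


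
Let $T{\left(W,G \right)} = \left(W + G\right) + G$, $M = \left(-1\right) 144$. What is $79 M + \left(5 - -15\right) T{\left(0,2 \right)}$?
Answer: $-11296$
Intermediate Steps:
$M = -144$
$T{\left(W,G \right)} = W + 2 G$ ($T{\left(W,G \right)} = \left(G + W\right) + G = W + 2 G$)
$79 M + \left(5 - -15\right) T{\left(0,2 \right)} = 79 \left(-144\right) + \left(5 - -15\right) \left(0 + 2 \cdot 2\right) = -11376 + \left(5 + 15\right) \left(0 + 4\right) = -11376 + 20 \cdot 4 = -11376 + 80 = -11296$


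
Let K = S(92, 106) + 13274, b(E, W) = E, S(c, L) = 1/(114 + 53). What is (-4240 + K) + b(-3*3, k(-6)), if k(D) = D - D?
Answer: 1507176/167 ≈ 9025.0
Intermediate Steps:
k(D) = 0
S(c, L) = 1/167
K = 2216759/167 (K = 1/167 + 13274 = 2216759/167 ≈ 13274.)
(-4240 + K) + b(-3*3, k(-6)) = (-4240 + 2216759/167) - 3*3 = 1508679/167 - 9 = 1507176/167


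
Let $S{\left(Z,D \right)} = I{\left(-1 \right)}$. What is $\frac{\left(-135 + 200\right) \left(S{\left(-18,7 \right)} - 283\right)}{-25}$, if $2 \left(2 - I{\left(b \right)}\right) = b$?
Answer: $\frac{7293}{10} \approx 729.3$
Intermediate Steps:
$I{\left(b \right)} = 2 - \frac{b}{2}$
$S{\left(Z,D \right)} = \frac{5}{2}$ ($S{\left(Z,D \right)} = 2 - - \frac{1}{2} = 2 + \frac{1}{2} = \frac{5}{2}$)
$\frac{\left(-135 + 200\right) \left(S{\left(-18,7 \right)} - 283\right)}{-25} = \frac{\left(-135 + 200\right) \left(\frac{5}{2} - 283\right)}{-25} = - \frac{65 \left(- \frac{561}{2}\right)}{25} = \left(- \frac{1}{25}\right) \left(- \frac{36465}{2}\right) = \frac{7293}{10}$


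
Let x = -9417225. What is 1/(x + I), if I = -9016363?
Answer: -1/18433588 ≈ -5.4249e-8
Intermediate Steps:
1/(x + I) = 1/(-9417225 - 9016363) = 1/(-18433588) = -1/18433588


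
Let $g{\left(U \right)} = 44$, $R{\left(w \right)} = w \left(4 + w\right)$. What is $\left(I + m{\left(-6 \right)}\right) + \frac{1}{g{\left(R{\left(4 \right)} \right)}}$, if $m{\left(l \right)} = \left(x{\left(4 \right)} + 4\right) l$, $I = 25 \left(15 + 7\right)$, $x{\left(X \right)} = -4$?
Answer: $\frac{24201}{44} \approx 550.02$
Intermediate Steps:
$I = 550$ ($I = 25 \cdot 22 = 550$)
$m{\left(l \right)} = 0$ ($m{\left(l \right)} = \left(-4 + 4\right) l = 0 l = 0$)
$\left(I + m{\left(-6 \right)}\right) + \frac{1}{g{\left(R{\left(4 \right)} \right)}} = \left(550 + 0\right) + \frac{1}{44} = 550 + \frac{1}{44} = \frac{24201}{44}$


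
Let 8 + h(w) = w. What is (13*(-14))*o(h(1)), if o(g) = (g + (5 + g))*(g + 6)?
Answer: -1638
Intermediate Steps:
h(w) = -8 + w
o(g) = (5 + 2*g)*(6 + g)
(13*(-14))*o(h(1)) = (13*(-14))*(30 + 2*(-8 + 1)**2 + 17*(-8 + 1)) = -182*(30 + 2*(-7)**2 + 17*(-7)) = -182*(30 + 2*49 - 119) = -182*(30 + 98 - 119) = -182*9 = -1638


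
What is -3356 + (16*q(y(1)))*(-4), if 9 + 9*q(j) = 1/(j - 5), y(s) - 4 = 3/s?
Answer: -29660/9 ≈ -3295.6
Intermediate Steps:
y(s) = 4 + 3/s
q(j) = -1 + 1/(9*(-5 + j)) (q(j) = -1 + 1/(9*(j - 5)) = -1 + 1/(9*(-5 + j)))
-3356 + (16*q(y(1)))*(-4) = -3356 + (16*((46/9 - (4 + 3/1))/(-5 + (4 + 3/1))))*(-4) = -3356 + (16*((46/9 - (4 + 3*1))/(-5 + (4 + 3*1))))*(-4) = -3356 + (16*((46/9 - (4 + 3))/(-5 + (4 + 3))))*(-4) = -3356 + (16*((46/9 - 1*7)/(-5 + 7)))*(-4) = -3356 + (16*((46/9 - 7)/2))*(-4) = -3356 + (16*((½)*(-17/9)))*(-4) = -3356 + (16*(-17/18))*(-4) = -3356 - 136/9*(-4) = -3356 + 544/9 = -29660/9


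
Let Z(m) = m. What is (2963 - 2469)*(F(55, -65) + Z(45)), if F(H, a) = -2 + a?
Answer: -10868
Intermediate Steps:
(2963 - 2469)*(F(55, -65) + Z(45)) = (2963 - 2469)*((-2 - 65) + 45) = 494*(-67 + 45) = 494*(-22) = -10868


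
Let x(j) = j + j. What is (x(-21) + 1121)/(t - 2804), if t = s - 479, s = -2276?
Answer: -1079/5559 ≈ -0.19410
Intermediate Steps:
x(j) = 2*j
t = -2755 (t = -2276 - 479 = -2755)
(x(-21) + 1121)/(t - 2804) = (2*(-21) + 1121)/(-2755 - 2804) = (-42 + 1121)/(-5559) = 1079*(-1/5559) = -1079/5559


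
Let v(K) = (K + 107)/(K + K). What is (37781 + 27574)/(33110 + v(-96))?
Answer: 12548160/6357109 ≈ 1.9739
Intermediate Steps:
v(K) = (107 + K)/(2*K) (v(K) = (107 + K)/((2*K)) = (107 + K)*(1/(2*K)) = (107 + K)/(2*K))
(37781 + 27574)/(33110 + v(-96)) = (37781 + 27574)/(33110 + (1/2)*(107 - 96)/(-96)) = 65355/(33110 + (1/2)*(-1/96)*11) = 65355/(33110 - 11/192) = 65355/(6357109/192) = 65355*(192/6357109) = 12548160/6357109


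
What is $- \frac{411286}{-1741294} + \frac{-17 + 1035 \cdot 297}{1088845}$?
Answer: $\frac{491531085901}{947999632715} \approx 0.51849$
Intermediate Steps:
$- \frac{411286}{-1741294} + \frac{-17 + 1035 \cdot 297}{1088845} = \left(-411286\right) \left(- \frac{1}{1741294}\right) + \left(-17 + 307395\right) \frac{1}{1088845} = \frac{205643}{870647} + 307378 \cdot \frac{1}{1088845} = \frac{205643}{870647} + \frac{307378}{1088845} = \frac{491531085901}{947999632715}$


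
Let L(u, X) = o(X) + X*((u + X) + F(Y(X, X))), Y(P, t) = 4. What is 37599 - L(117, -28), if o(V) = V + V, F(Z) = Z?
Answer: 40259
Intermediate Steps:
o(V) = 2*V
L(u, X) = 2*X + X*(4 + X + u) (L(u, X) = 2*X + X*((u + X) + 4) = 2*X + X*((X + u) + 4) = 2*X + X*(4 + X + u))
37599 - L(117, -28) = 37599 - (-28)*(6 - 28 + 117) = 37599 - (-28)*95 = 37599 - 1*(-2660) = 37599 + 2660 = 40259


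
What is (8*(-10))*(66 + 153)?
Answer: -17520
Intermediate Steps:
(8*(-10))*(66 + 153) = -80*219 = -17520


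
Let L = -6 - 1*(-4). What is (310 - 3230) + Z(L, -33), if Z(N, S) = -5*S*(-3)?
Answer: -3415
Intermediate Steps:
L = -2 (L = -6 + 4 = -2)
Z(N, S) = 15*S
(310 - 3230) + Z(L, -33) = (310 - 3230) + 15*(-33) = -2920 - 495 = -3415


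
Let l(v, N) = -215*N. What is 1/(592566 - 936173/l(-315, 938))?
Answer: 28810/17071960199 ≈ 1.6876e-6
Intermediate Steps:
1/(592566 - 936173/l(-315, 938)) = 1/(592566 - 936173/((-215*938))) = 1/(592566 - 936173/(-201670)) = 1/(592566 - 936173*(-1/201670)) = 1/(592566 + 133739/28810) = 1/(17071960199/28810) = 28810/17071960199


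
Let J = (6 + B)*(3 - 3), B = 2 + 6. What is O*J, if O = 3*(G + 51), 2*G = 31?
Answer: 0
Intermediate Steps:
B = 8
G = 31/2 (G = (1/2)*31 = 31/2 ≈ 15.500)
O = 399/2 (O = 3*(31/2 + 51) = 3*(133/2) = 399/2 ≈ 199.50)
J = 0 (J = (6 + 8)*(3 - 3) = 14*0 = 0)
O*J = (399/2)*0 = 0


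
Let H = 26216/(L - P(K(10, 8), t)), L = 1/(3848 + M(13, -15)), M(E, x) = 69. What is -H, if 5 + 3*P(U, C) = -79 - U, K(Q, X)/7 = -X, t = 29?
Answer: -308064216/109679 ≈ -2808.8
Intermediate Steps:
K(Q, X) = -7*X (K(Q, X) = 7*(-X) = -7*X)
P(U, C) = -28 - U/3 (P(U, C) = -5/3 + (-79 - U)/3 = -5/3 + (-79/3 - U/3) = -28 - U/3)
L = 1/3917 (L = 1/(3848 + 69) = 1/3917 ≈ 0.00025530)
H = 308064216/109679 (H = 26216/(1/3917 - (-28 - (-7)*8/3)) = 26216/(1/3917 - (-28 - ⅓*(-56))) = 26216/(1/3917 - (-28 + 56/3)) = 26216/(1/3917 - 1*(-28/3)) = 26216/(1/3917 + 28/3) = 26216/(109679/11751) = 26216*(11751/109679) = 308064216/109679 ≈ 2808.8)
-H = -1*308064216/109679 = -308064216/109679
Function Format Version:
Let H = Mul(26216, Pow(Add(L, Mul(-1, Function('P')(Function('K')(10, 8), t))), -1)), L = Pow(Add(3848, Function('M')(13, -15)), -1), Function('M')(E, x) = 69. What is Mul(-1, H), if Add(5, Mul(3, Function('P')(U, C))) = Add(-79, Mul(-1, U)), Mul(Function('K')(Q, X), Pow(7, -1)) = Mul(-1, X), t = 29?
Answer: Rational(-308064216, 109679) ≈ -2808.8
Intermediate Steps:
Function('K')(Q, X) = Mul(-7, X) (Function('K')(Q, X) = Mul(7, Mul(-1, X)) = Mul(-7, X))
Function('P')(U, C) = Add(-28, Mul(Rational(-1, 3), U)) (Function('P')(U, C) = Add(Rational(-5, 3), Mul(Rational(1, 3), Add(-79, Mul(-1, U)))) = Add(Rational(-5, 3), Add(Rational(-79, 3), Mul(Rational(-1, 3), U))) = Add(-28, Mul(Rational(-1, 3), U)))
L = Rational(1, 3917) (L = Pow(Add(3848, 69), -1) = Pow(3917, -1) = Rational(1, 3917) ≈ 0.00025530)
H = Rational(308064216, 109679) (H = Mul(26216, Pow(Add(Rational(1, 3917), Mul(-1, Add(-28, Mul(Rational(-1, 3), Mul(-7, 8))))), -1)) = Mul(26216, Pow(Add(Rational(1, 3917), Mul(-1, Add(-28, Mul(Rational(-1, 3), -56)))), -1)) = Mul(26216, Pow(Add(Rational(1, 3917), Mul(-1, Add(-28, Rational(56, 3)))), -1)) = Mul(26216, Pow(Add(Rational(1, 3917), Mul(-1, Rational(-28, 3))), -1)) = Mul(26216, Pow(Add(Rational(1, 3917), Rational(28, 3)), -1)) = Mul(26216, Pow(Rational(109679, 11751), -1)) = Mul(26216, Rational(11751, 109679)) = Rational(308064216, 109679) ≈ 2808.8)
Mul(-1, H) = Mul(-1, Rational(308064216, 109679)) = Rational(-308064216, 109679)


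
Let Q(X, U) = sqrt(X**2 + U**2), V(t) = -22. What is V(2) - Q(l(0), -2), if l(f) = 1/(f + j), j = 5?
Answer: -22 - sqrt(101)/5 ≈ -24.010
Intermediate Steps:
l(f) = 1/(5 + f) (l(f) = 1/(f + 5) = 1/(5 + f))
Q(X, U) = sqrt(U**2 + X**2)
V(2) - Q(l(0), -2) = -22 - sqrt((-2)**2 + (1/(5 + 0))**2) = -22 - sqrt(4 + (1/5)**2) = -22 - sqrt(4 + 1/25) = -22 - sqrt(101/25) = -22 - sqrt(101)/5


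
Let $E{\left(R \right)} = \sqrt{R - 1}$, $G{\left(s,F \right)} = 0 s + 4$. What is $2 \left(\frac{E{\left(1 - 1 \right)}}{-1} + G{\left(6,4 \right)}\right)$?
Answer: $8 - 2 i \approx 8.0 - 2.0 i$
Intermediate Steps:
$G{\left(s,F \right)} = 4$ ($G{\left(s,F \right)} = 0 + 4 = 4$)
$E{\left(R \right)} = \sqrt{-1 + R}$
$2 \left(\frac{E{\left(1 - 1 \right)}}{-1} + G{\left(6,4 \right)}\right) = 2 \left(\frac{\sqrt{-1 + \left(1 - 1\right)}}{-1} + 4\right) = 2 \left(\sqrt{-1 + 0} \left(-1\right) + 4\right) = 2 \left(\sqrt{-1} \left(-1\right) + 4\right) = 2 \left(i \left(-1\right) + 4\right) = 2 \left(- i + 4\right) = 2 \left(4 - i\right) = 8 - 2 i$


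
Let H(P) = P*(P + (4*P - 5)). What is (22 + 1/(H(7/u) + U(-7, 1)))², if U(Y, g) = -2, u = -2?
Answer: 45670564/94249 ≈ 484.57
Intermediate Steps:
H(P) = P*(-5 + 5*P) (H(P) = P*(P + (-5 + 4*P)) = P*(-5 + 5*P))
(22 + 1/(H(7/u) + U(-7, 1)))² = (22 + 1/(5*(7/(-2))*(-1 + 7/(-2)) - 2))² = (22 + 1/(5*(7*(-½))*(-1 + 7*(-½)) - 2))² = (22 + 1/(5*(-7/2)*(-1 - 7/2) - 2))² = (22 + 1/(5*(-7/2)*(-9/2) - 2))² = (22 + 1/(315/4 - 2))² = (22 + 1/(307/4))² = (22 + 4/307)² = (6758/307)² = 45670564/94249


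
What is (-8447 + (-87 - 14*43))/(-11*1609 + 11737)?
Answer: 4568/2981 ≈ 1.5324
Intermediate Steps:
(-8447 + (-87 - 14*43))/(-11*1609 + 11737) = (-8447 + (-87 - 602))/(-17699 + 11737) = (-8447 - 689)/(-5962) = -9136*(-1/5962) = 4568/2981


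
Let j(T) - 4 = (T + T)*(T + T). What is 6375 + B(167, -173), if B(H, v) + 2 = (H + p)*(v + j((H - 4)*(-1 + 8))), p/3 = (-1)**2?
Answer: 885256723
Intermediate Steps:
j(T) = 4 + 4*T**2 (j(T) = 4 + (T + T)*(T + T) = 4 + (2*T)*(2*T) = 4 + 4*T**2)
p = 3 (p = 3*(-1)**2 = 3*1 = 3)
B(H, v) = -2 + (3 + H)*(4 + v + 4*(-28 + 7*H)**2) (B(H, v) = -2 + (H + 3)*(v + (4 + 4*((H - 4)*(-1 + 8))**2)) = -2 + (3 + H)*(v + (4 + 4*((-4 + H)*7)**2)) = -2 + (3 + H)*(v + (4 + 4*(-28 + 7*H)**2)) = -2 + (3 + H)*(4 + v + 4*(-28 + 7*H)**2))
6375 + B(167, -173) = 6375 + (9418 - 1564*167 - 980*167**2 + 3*(-173) + 196*167**3 + 167*(-173)) = 6375 + (9418 - 261188 - 980*27889 - 519 + 196*4657463 - 28891) = 6375 + (9418 - 261188 - 27331220 - 519 + 912862748 - 28891) = 6375 + 885250348 = 885256723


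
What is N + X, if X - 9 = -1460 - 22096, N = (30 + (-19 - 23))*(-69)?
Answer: -22719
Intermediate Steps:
N = 828 (N = (30 - 42)*(-69) = -12*(-69) = 828)
X = -23547 (X = 9 + (-1460 - 22096) = 9 - 23556 = -23547)
N + X = 828 - 23547 = -22719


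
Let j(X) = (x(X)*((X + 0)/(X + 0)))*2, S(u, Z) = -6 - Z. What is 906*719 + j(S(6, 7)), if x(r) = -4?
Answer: 651406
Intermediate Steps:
j(X) = -8 (j(X) = -4*(X + 0)/(X + 0)*2 = -4*X/X*2 = -4*1*2 = -4*2 = -8)
906*719 + j(S(6, 7)) = 906*719 - 8 = 651414 - 8 = 651406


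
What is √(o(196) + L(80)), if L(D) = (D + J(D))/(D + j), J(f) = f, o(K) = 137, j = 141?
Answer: √6726577/221 ≈ 11.736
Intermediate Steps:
L(D) = 2*D/(141 + D) (L(D) = (D + D)/(D + 141) = (2*D)/(141 + D) = 2*D/(141 + D))
√(o(196) + L(80)) = √(137 + 2*80/(141 + 80)) = √(137 + 2*80/221) = √(137 + 2*80*(1/221)) = √(137 + 160/221) = √(30437/221) = √6726577/221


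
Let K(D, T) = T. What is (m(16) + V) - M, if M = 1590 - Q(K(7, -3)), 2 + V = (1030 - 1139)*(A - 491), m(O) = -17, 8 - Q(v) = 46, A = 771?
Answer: -32167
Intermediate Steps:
Q(v) = -38 (Q(v) = 8 - 1*46 = 8 - 46 = -38)
V = -30522 (V = -2 + (1030 - 1139)*(771 - 491) = -2 - 109*280 = -2 - 30520 = -30522)
M = 1628 (M = 1590 - 1*(-38) = 1590 + 38 = 1628)
(m(16) + V) - M = (-17 - 30522) - 1*1628 = -30539 - 1628 = -32167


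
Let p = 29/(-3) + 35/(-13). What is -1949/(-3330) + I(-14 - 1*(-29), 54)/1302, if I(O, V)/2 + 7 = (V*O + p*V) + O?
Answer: 7671509/9393930 ≈ 0.81665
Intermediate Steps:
p = -482/39 (p = 29*(-⅓) + 35*(-1/13) = -29/3 - 35/13 = -482/39 ≈ -12.359)
I(O, V) = -14 + 2*O - 964*V/39 + 2*O*V (I(O, V) = -14 + 2*((V*O - 482*V/39) + O) = -14 + 2*((O*V - 482*V/39) + O) = -14 + 2*((-482*V/39 + O*V) + O) = -14 + 2*(O - 482*V/39 + O*V) = -14 + (2*O - 964*V/39 + 2*O*V) = -14 + 2*O - 964*V/39 + 2*O*V)
-1949/(-3330) + I(-14 - 1*(-29), 54)/1302 = -1949/(-3330) + (-14 + 2*(-14 - 1*(-29)) - 964/39*54 + 2*(-14 - 1*(-29))*54)/1302 = -1949*(-1/3330) + (-14 + 2*(-14 + 29) - 17352/13 + 2*(-14 + 29)*54)*(1/1302) = 1949/3330 + (-14 + 2*15 - 17352/13 + 2*15*54)*(1/1302) = 1949/3330 + (-14 + 30 - 17352/13 + 1620)*(1/1302) = 1949/3330 + (3916/13)*(1/1302) = 1949/3330 + 1958/8463 = 7671509/9393930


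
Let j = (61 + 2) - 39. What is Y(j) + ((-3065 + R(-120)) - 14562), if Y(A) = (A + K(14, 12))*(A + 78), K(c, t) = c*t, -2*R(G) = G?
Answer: 2017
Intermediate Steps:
R(G) = -G/2
j = 24 (j = 63 - 39 = 24)
Y(A) = (78 + A)*(168 + A) (Y(A) = (A + 14*12)*(A + 78) = (A + 168)*(78 + A) = (168 + A)*(78 + A) = (78 + A)*(168 + A))
Y(j) + ((-3065 + R(-120)) - 14562) = (13104 + 24² + 246*24) + ((-3065 - ½*(-120)) - 14562) = (13104 + 576 + 5904) + ((-3065 + 60) - 14562) = 19584 + (-3005 - 14562) = 19584 - 17567 = 2017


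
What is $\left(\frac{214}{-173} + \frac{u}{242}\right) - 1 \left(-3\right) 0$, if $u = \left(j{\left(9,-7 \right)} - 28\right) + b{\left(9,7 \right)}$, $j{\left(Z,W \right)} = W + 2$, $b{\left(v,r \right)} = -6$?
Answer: $- \frac{58535}{41866} \approx -1.3982$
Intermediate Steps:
$j{\left(Z,W \right)} = 2 + W$
$u = -39$ ($u = \left(\left(2 - 7\right) - 28\right) - 6 = \left(-5 - 28\right) - 6 = -33 - 6 = -39$)
$\left(\frac{214}{-173} + \frac{u}{242}\right) - 1 \left(-3\right) 0 = \left(\frac{214}{-173} - \frac{39}{242}\right) - 1 \left(-3\right) 0 = \left(214 \left(- \frac{1}{173}\right) - \frac{39}{242}\right) - \left(-3\right) 0 = \left(- \frac{214}{173} - \frac{39}{242}\right) - 0 = - \frac{58535}{41866} + 0 = - \frac{58535}{41866}$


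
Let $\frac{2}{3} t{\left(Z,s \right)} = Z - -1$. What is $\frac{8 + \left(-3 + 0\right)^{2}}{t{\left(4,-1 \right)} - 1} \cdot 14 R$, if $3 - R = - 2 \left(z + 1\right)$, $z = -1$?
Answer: $\frac{1428}{13} \approx 109.85$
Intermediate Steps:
$R = 3$ ($R = 3 - - 2 \left(-1 + 1\right) = 3 - \left(-2\right) 0 = 3 - 0 = 3 + 0 = 3$)
$t{\left(Z,s \right)} = \frac{3}{2} + \frac{3 Z}{2}$ ($t{\left(Z,s \right)} = \frac{3 \left(Z - -1\right)}{2} = \frac{3 \left(Z + 1\right)}{2} = \frac{3 \left(1 + Z\right)}{2} = \frac{3}{2} + \frac{3 Z}{2}$)
$\frac{8 + \left(-3 + 0\right)^{2}}{t{\left(4,-1 \right)} - 1} \cdot 14 R = \frac{8 + \left(-3 + 0\right)^{2}}{\left(\frac{3}{2} + \frac{3}{2} \cdot 4\right) - 1} \cdot 14 \cdot 3 = \frac{8 + \left(-3\right)^{2}}{\left(\frac{3}{2} + 6\right) - 1} \cdot 14 \cdot 3 = \frac{8 + 9}{\frac{15}{2} - 1} \cdot 14 \cdot 3 = \frac{17}{\frac{13}{2}} \cdot 14 \cdot 3 = 17 \cdot \frac{2}{13} \cdot 14 \cdot 3 = \frac{34}{13} \cdot 14 \cdot 3 = \frac{476}{13} \cdot 3 = \frac{1428}{13}$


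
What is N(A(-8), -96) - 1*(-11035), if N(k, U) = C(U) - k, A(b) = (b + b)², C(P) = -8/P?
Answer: 129349/12 ≈ 10779.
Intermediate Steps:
A(b) = 4*b² (A(b) = (2*b)² = 4*b²)
N(k, U) = -k - 8/U (N(k, U) = -8/U - k = -k - 8/U)
N(A(-8), -96) - 1*(-11035) = (-4*(-8)² - 8/(-96)) - 1*(-11035) = (-4*64 - 8*(-1/96)) + 11035 = (-1*256 + 1/12) + 11035 = (-256 + 1/12) + 11035 = -3071/12 + 11035 = 129349/12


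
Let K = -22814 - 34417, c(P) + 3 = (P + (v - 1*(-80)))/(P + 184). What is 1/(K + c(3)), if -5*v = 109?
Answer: -55/3147852 ≈ -1.7472e-5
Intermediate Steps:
v = -109/5 (v = -⅕*109 = -109/5 ≈ -21.800)
c(P) = -3 + (291/5 + P)/(184 + P) (c(P) = -3 + (P + (-109/5 - 1*(-80)))/(P + 184) = -3 + (P + (-109/5 + 80))/(184 + P) = -3 + (P + 291/5)/(184 + P) = -3 + (291/5 + P)/(184 + P))
K = -57231
1/(K + c(3)) = 1/(-57231 + (-2469 - 10*3)/(5*(184 + 3))) = 1/(-57231 + (⅕)*(-2469 - 30)/187) = 1/(-57231 + (⅕)*(1/187)*(-2499)) = 1/(-57231 - 147/55) = 1/(-3147852/55) = -55/3147852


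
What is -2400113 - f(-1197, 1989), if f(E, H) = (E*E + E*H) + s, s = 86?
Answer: -1452175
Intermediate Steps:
f(E, H) = 86 + E² + E*H (f(E, H) = (E*E + E*H) + 86 = (E² + E*H) + 86 = 86 + E² + E*H)
-2400113 - f(-1197, 1989) = -2400113 - (86 + (-1197)² - 1197*1989) = -2400113 - (86 + 1432809 - 2380833) = -2400113 - 1*(-947938) = -2400113 + 947938 = -1452175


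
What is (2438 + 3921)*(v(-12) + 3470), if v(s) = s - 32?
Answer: 21785934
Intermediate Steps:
v(s) = -32 + s
(2438 + 3921)*(v(-12) + 3470) = (2438 + 3921)*((-32 - 12) + 3470) = 6359*(-44 + 3470) = 6359*3426 = 21785934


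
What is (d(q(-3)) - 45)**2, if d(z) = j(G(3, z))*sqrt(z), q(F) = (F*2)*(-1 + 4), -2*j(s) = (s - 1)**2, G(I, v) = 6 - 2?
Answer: 3321/2 + 1215*I*sqrt(2) ≈ 1660.5 + 1718.3*I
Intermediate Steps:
G(I, v) = 4
j(s) = -(-1 + s)**2/2 (j(s) = -(s - 1)**2/2 = -(-1 + s)**2/2)
q(F) = 6*F (q(F) = (2*F)*3 = 6*F)
d(z) = -9*sqrt(z)/2 (d(z) = (-(-1 + 4)**2/2)*sqrt(z) = (-1/2*3**2)*sqrt(z) = (-1/2*9)*sqrt(z) = -9*sqrt(z)/2)
(d(q(-3)) - 45)**2 = (-9*3*I*sqrt(2)/2 - 45)**2 = (-27*I*sqrt(2)/2 - 45)**2 = (-45 - 27*I*sqrt(2)/2)**2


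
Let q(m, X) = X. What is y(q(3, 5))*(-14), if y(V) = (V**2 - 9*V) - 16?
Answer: 504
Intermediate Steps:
y(V) = -16 + V**2 - 9*V
y(q(3, 5))*(-14) = (-16 + 5**2 - 9*5)*(-14) = (-16 + 25 - 45)*(-14) = -36*(-14) = 504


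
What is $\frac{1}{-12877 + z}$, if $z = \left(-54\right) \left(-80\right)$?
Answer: $- \frac{1}{8557} \approx -0.00011686$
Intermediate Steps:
$z = 4320$
$\frac{1}{-12877 + z} = \frac{1}{-12877 + 4320} = \frac{1}{-8557} = - \frac{1}{8557}$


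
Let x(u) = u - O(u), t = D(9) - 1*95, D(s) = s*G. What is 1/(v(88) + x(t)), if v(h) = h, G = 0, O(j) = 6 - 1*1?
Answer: -1/12 ≈ -0.083333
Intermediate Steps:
O(j) = 5 (O(j) = 6 - 1 = 5)
D(s) = 0 (D(s) = s*0 = 0)
t = -95 (t = 0 - 1*95 = 0 - 95 = -95)
x(u) = -5 + u (x(u) = u - 1*5 = u - 5 = -5 + u)
1/(v(88) + x(t)) = 1/(88 + (-5 - 95)) = 1/(88 - 100) = 1/(-12) = -1/12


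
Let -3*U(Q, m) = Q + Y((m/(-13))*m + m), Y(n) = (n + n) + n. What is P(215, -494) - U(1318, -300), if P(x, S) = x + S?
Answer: -275447/39 ≈ -7062.7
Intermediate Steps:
Y(n) = 3*n (Y(n) = 2*n + n = 3*n)
P(x, S) = S + x
U(Q, m) = -m - Q/3 + m²/13 (U(Q, m) = -(Q + 3*((m/(-13))*m + m))/3 = -(Q + 3*((m*(-1/13))*m + m))/3 = -(Q + 3*((-m/13)*m + m))/3 = -(Q + 3*(-m²/13 + m))/3 = -(Q + 3*(m - m²/13))/3 = -(Q + (3*m - 3*m²/13))/3 = -(Q + 3*m - 3*m²/13)/3 = -m - Q/3 + m²/13)
P(215, -494) - U(1318, -300) = (-494 + 215) - (-1*(-300) - ⅓*1318 + (1/13)*(-300)²) = -279 - (300 - 1318/3 + (1/13)*90000) = -279 - (300 - 1318/3 + 90000/13) = -279 - 1*264566/39 = -279 - 264566/39 = -275447/39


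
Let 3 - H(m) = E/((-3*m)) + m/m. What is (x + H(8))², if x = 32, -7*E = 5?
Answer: 32569849/28224 ≈ 1154.0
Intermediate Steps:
E = -5/7 (E = -⅐*5 = -5/7 ≈ -0.71429)
H(m) = 2 - 5/(21*m) (H(m) = 3 - (-5*(-1/(3*m))/7 + m/m) = 3 - (-(-5)/(21*m) + 1) = 3 - (5/(21*m) + 1) = 3 - (1 + 5/(21*m)) = 3 + (-1 - 5/(21*m)) = 2 - 5/(21*m))
(x + H(8))² = (32 + (2 - 5/21/8))² = (32 + (2 - 5/21*⅛))² = (32 + (2 - 5/168))² = (32 + 331/168)² = (5707/168)² = 32569849/28224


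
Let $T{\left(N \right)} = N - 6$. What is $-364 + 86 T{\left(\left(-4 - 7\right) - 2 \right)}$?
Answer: $-1998$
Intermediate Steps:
$T{\left(N \right)} = -6 + N$ ($T{\left(N \right)} = N - 6 = -6 + N$)
$-364 + 86 T{\left(\left(-4 - 7\right) - 2 \right)} = -364 + 86 \left(-6 - 13\right) = -364 + 86 \left(-19\right) = -364 - 1634 = -1998$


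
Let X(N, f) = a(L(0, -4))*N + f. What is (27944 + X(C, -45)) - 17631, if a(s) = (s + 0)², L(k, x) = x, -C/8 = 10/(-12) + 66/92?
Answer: 709516/69 ≈ 10283.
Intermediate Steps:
C = 64/69 (C = -8*(10/(-12) + 66/92) = -8*(10*(-1/12) + 66*(1/92)) = -8*(-⅚ + 33/46) = -8*(-8/69) = 64/69 ≈ 0.92754)
a(s) = s²
X(N, f) = f + 16*N (X(N, f) = (-4)²*N + f = 16*N + f = f + 16*N)
(27944 + X(C, -45)) - 17631 = (27944 + (-45 + 16*(64/69))) - 17631 = (27944 + (-45 + 1024/69)) - 17631 = (27944 - 2081/69) - 17631 = 1926055/69 - 17631 = 709516/69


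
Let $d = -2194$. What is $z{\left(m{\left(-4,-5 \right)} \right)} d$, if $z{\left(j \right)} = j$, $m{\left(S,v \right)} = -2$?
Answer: $4388$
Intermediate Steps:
$z{\left(m{\left(-4,-5 \right)} \right)} d = \left(-2\right) \left(-2194\right) = 4388$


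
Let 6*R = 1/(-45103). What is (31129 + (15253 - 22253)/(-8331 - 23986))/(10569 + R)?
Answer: 272242490897874/92431843752197 ≈ 2.9453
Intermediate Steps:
R = -1/270618 (R = (⅙)/(-45103) = (⅙)*(-1/45103) = -1/270618 ≈ -3.6952e-6)
(31129 + (15253 - 22253)/(-8331 - 23986))/(10569 + R) = (31129 + (15253 - 22253)/(-8331 - 23986))/(10569 - 1/270618) = (31129 - 7000/(-32317))/(2860161641/270618) = (31129 - 7000*(-1/32317))*(270618/2860161641) = (31129 + 7000/32317)*(270618/2860161641) = (1006002893/32317)*(270618/2860161641) = 272242490897874/92431843752197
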